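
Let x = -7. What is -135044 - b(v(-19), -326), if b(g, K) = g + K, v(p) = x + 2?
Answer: -134713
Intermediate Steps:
v(p) = -5 (v(p) = -7 + 2 = -5)
b(g, K) = K + g
-135044 - b(v(-19), -326) = -135044 - (-326 - 5) = -135044 - 1*(-331) = -135044 + 331 = -134713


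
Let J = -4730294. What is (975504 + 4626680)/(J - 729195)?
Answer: -800312/779927 ≈ -1.0261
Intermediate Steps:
(975504 + 4626680)/(J - 729195) = (975504 + 4626680)/(-4730294 - 729195) = 5602184/(-5459489) = 5602184*(-1/5459489) = -800312/779927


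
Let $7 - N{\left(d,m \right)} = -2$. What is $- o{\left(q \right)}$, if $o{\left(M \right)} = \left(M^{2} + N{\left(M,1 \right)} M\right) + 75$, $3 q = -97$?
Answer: $- \frac{7465}{9} \approx -829.44$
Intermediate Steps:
$q = - \frac{97}{3}$ ($q = \frac{1}{3} \left(-97\right) = - \frac{97}{3} \approx -32.333$)
$N{\left(d,m \right)} = 9$ ($N{\left(d,m \right)} = 7 - -2 = 7 + 2 = 9$)
$o{\left(M \right)} = 75 + M^{2} + 9 M$ ($o{\left(M \right)} = \left(M^{2} + 9 M\right) + 75 = 75 + M^{2} + 9 M$)
$- o{\left(q \right)} = - (75 + \left(- \frac{97}{3}\right)^{2} + 9 \left(- \frac{97}{3}\right)) = - (75 + \frac{9409}{9} - 291) = \left(-1\right) \frac{7465}{9} = - \frac{7465}{9}$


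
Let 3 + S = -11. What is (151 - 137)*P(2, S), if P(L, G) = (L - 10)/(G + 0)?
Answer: 8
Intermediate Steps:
S = -14 (S = -3 - 11 = -14)
P(L, G) = (-10 + L)/G
(151 - 137)*P(2, S) = (151 - 137)*((-10 + 2)/(-14)) = 14*(-1/14*(-8)) = 14*(4/7) = 8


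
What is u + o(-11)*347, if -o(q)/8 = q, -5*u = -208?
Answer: 152888/5 ≈ 30578.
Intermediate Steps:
u = 208/5 (u = -1/5*(-208) = 208/5 ≈ 41.600)
o(q) = -8*q
u + o(-11)*347 = 208/5 - 8*(-11)*347 = 208/5 + 88*347 = 208/5 + 30536 = 152888/5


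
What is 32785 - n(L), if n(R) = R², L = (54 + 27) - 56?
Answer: 32160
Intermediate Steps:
L = 25 (L = 81 - 56 = 25)
32785 - n(L) = 32785 - 1*25² = 32785 - 1*625 = 32785 - 625 = 32160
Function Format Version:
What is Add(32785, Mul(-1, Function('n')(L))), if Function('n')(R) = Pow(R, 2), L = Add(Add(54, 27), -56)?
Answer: 32160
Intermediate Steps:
L = 25 (L = Add(81, -56) = 25)
Add(32785, Mul(-1, Function('n')(L))) = Add(32785, Mul(-1, Pow(25, 2))) = Add(32785, Mul(-1, 625)) = Add(32785, -625) = 32160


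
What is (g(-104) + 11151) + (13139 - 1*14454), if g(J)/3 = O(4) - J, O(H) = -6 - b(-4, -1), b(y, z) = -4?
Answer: 10142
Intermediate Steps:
O(H) = -2 (O(H) = -6 - 1*(-4) = -6 + 4 = -2)
g(J) = -6 - 3*J (g(J) = 3*(-2 - J) = -6 - 3*J)
(g(-104) + 11151) + (13139 - 1*14454) = ((-6 - 3*(-104)) + 11151) + (13139 - 1*14454) = ((-6 + 312) + 11151) + (13139 - 14454) = (306 + 11151) - 1315 = 11457 - 1315 = 10142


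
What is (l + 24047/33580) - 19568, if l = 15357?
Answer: -141381333/33580 ≈ -4210.3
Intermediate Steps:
(l + 24047/33580) - 19568 = (15357 + 24047/33580) - 19568 = 515712107/33580 - 19568 = -141381333/33580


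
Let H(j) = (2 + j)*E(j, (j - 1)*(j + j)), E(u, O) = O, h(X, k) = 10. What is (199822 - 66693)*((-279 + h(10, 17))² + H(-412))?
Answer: -18565579114111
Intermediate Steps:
H(j) = 2*j*(-1 + j)*(2 + j) (H(j) = (2 + j)*((j - 1)*(j + j)) = (2 + j)*((-1 + j)*(2*j)) = (2 + j)*(2*j*(-1 + j)) = 2*j*(-1 + j)*(2 + j))
(199822 - 66693)*((-279 + h(10, 17))² + H(-412)) = (199822 - 66693)*((-279 + 10)² + 2*(-412)*(-1 - 412)*(2 - 412)) = 133129*((-269)² + 2*(-412)*(-413)*(-410)) = 133129*(72361 - 139527920) = 133129*(-139455559) = -18565579114111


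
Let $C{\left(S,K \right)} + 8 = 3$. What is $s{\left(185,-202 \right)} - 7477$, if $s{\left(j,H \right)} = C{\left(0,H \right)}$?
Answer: $-7482$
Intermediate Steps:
$C{\left(S,K \right)} = -5$ ($C{\left(S,K \right)} = -8 + 3 = -5$)
$s{\left(j,H \right)} = -5$
$s{\left(185,-202 \right)} - 7477 = -5 - 7477 = -7482$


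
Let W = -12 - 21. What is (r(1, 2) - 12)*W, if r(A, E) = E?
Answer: 330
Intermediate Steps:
W = -33
(r(1, 2) - 12)*W = (2 - 12)*(-33) = -10*(-33) = 330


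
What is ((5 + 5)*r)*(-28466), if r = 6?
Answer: -1707960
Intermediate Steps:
((5 + 5)*r)*(-28466) = ((5 + 5)*6)*(-28466) = (10*6)*(-28466) = 60*(-28466) = -1707960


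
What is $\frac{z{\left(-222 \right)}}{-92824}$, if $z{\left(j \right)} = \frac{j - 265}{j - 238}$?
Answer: $- \frac{487}{42699040} \approx -1.1405 \cdot 10^{-5}$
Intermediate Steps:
$z{\left(j \right)} = \frac{-265 + j}{-238 + j}$ ($z{\left(j \right)} = \frac{j - 265}{-238 + j} = \frac{-265 + j}{-238 + j}$)
$\frac{z{\left(-222 \right)}}{-92824} = \frac{\frac{1}{-238 - 222} \left(-265 - 222\right)}{-92824} = \frac{1}{-460} \left(-487\right) \left(- \frac{1}{92824}\right) = \left(- \frac{1}{460}\right) \left(-487\right) \left(- \frac{1}{92824}\right) = \frac{487}{460} \left(- \frac{1}{92824}\right) = - \frac{487}{42699040}$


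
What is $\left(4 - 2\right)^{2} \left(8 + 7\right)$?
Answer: $60$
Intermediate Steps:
$\left(4 - 2\right)^{2} \left(8 + 7\right) = 2^{2} \cdot 15 = 4 \cdot 15 = 60$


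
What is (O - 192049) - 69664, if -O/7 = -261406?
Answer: 1568129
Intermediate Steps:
O = 1829842 (O = -7*(-261406) = 1829842)
(O - 192049) - 69664 = (1829842 - 192049) - 69664 = 1637793 - 69664 = 1568129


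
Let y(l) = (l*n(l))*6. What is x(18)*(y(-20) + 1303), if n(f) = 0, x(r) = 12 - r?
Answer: -7818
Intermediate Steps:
y(l) = 0 (y(l) = (l*0)*6 = 0*6 = 0)
x(18)*(y(-20) + 1303) = (12 - 1*18)*(0 + 1303) = (12 - 18)*1303 = -6*1303 = -7818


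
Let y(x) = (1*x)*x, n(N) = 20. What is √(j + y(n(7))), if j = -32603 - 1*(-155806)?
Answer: √123603 ≈ 351.57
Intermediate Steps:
y(x) = x² (y(x) = x*x = x²)
j = 123203 (j = -32603 + 155806 = 123203)
√(j + y(n(7))) = √(123203 + 20²) = √(123203 + 400) = √123603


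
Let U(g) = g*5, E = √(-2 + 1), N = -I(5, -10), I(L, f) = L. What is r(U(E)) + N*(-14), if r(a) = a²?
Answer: 45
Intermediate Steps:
N = -5 (N = -1*5 = -5)
E = I (E = √(-1) = I ≈ 1.0*I)
U(g) = 5*g
r(U(E)) + N*(-14) = (5*I)² - 5*(-14) = -25 + 70 = 45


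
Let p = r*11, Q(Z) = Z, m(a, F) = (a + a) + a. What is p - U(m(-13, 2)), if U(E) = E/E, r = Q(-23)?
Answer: -254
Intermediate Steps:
m(a, F) = 3*a (m(a, F) = 2*a + a = 3*a)
r = -23
U(E) = 1
p = -253 (p = -23*11 = -253)
p - U(m(-13, 2)) = -253 - 1*1 = -253 - 1 = -254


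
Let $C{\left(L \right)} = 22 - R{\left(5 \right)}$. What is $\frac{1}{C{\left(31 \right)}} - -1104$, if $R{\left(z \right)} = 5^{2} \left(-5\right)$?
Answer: $\frac{162289}{147} \approx 1104.0$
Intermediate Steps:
$R{\left(z \right)} = -125$ ($R{\left(z \right)} = 25 \left(-5\right) = -125$)
$C{\left(L \right)} = 147$ ($C{\left(L \right)} = 22 - -125 = 22 + 125 = 147$)
$\frac{1}{C{\left(31 \right)}} - -1104 = \frac{1}{147} - -1104 = \frac{1}{147} + 1104 = \frac{162289}{147}$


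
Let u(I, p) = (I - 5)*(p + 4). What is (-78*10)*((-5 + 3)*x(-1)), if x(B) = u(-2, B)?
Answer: -32760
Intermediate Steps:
u(I, p) = (-5 + I)*(4 + p)
x(B) = -28 - 7*B (x(B) = -20 - 5*B + 4*(-2) - 2*B = -20 - 5*B - 8 - 2*B = -28 - 7*B)
(-78*10)*((-5 + 3)*x(-1)) = (-78*10)*((-5 + 3)*(-28 - 7*(-1))) = -(-1560)*(-28 + 7) = -(-1560)*(-21) = -780*42 = -32760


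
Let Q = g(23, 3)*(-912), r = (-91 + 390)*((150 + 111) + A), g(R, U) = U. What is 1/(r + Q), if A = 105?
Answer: 1/106698 ≈ 9.3722e-6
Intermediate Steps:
r = 109434 (r = (-91 + 390)*((150 + 111) + 105) = 299*(261 + 105) = 299*366 = 109434)
Q = -2736 (Q = 3*(-912) = -2736)
1/(r + Q) = 1/(109434 - 2736) = 1/106698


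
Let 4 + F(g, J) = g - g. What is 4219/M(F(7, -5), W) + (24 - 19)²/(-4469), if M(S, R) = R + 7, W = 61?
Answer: 18853011/303892 ≈ 62.039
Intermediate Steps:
F(g, J) = -4 (F(g, J) = -4 + (g - g) = -4 + 0 = -4)
M(S, R) = 7 + R
4219/M(F(7, -5), W) + (24 - 19)²/(-4469) = 4219/(7 + 61) + (24 - 19)²/(-4469) = 4219/68 + 5²*(-1/4469) = 4219*(1/68) + 25*(-1/4469) = 4219/68 - 25/4469 = 18853011/303892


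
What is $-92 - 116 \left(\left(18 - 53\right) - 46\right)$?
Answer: $9304$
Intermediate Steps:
$-92 - 116 \left(\left(18 - 53\right) - 46\right) = -92 - 116 \left(-35 - 46\right) = -92 - -9396 = -92 + 9396 = 9304$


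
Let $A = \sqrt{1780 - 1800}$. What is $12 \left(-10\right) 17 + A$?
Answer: $-2040 + 2 i \sqrt{5} \approx -2040.0 + 4.4721 i$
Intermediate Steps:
$A = 2 i \sqrt{5}$ ($A = \sqrt{-20} = 2 i \sqrt{5} \approx 4.4721 i$)
$12 \left(-10\right) 17 + A = 12 \left(-10\right) 17 + 2 i \sqrt{5} = \left(-120\right) 17 + 2 i \sqrt{5} = -2040 + 2 i \sqrt{5}$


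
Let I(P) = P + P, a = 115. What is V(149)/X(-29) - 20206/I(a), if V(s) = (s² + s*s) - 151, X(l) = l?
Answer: -5381852/3335 ≈ -1613.7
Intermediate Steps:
V(s) = -151 + 2*s² (V(s) = (s² + s²) - 151 = 2*s² - 151 = -151 + 2*s²)
I(P) = 2*P
V(149)/X(-29) - 20206/I(a) = (-151 + 2*149²)/(-29) - 20206/(2*115) = (-151 + 2*22201)*(-1/29) - 20206/230 = (-151 + 44402)*(-1/29) - 20206*1/230 = 44251*(-1/29) - 10103/115 = -44251/29 - 10103/115 = -5381852/3335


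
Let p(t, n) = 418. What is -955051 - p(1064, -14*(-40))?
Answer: -955469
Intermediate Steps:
-955051 - p(1064, -14*(-40)) = -955051 - 1*418 = -955051 - 418 = -955469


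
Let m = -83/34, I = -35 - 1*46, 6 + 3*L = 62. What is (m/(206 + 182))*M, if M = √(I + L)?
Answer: -83*I*√561/39576 ≈ -0.049674*I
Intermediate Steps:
L = 56/3 (L = -2 + (⅓)*62 = -2 + 62/3 = 56/3 ≈ 18.667)
I = -81 (I = -35 - 46 = -81)
m = -83/34 (m = -83*1/34 = -83/34 ≈ -2.4412)
M = I*√561/3 (M = √(-81 + 56/3) = √(-187/3) = I*√561/3 ≈ 7.8951*I)
(m/(206 + 182))*M = (-83/34/(206 + 182))*(I*√561/3) = (-83/34/388)*(I*√561/3) = ((1/388)*(-83/34))*(I*√561/3) = -83*I*√561/39576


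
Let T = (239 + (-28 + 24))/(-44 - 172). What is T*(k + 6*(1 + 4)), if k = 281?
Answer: -73085/216 ≈ -338.36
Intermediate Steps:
T = -235/216 (T = (239 - 4)/(-216) = 235*(-1/216) = -235/216 ≈ -1.0880)
T*(k + 6*(1 + 4)) = -235*(281 + 6*(1 + 4))/216 = -235*(281 + 6*5)/216 = -235*(281 + 30)/216 = -235/216*311 = -73085/216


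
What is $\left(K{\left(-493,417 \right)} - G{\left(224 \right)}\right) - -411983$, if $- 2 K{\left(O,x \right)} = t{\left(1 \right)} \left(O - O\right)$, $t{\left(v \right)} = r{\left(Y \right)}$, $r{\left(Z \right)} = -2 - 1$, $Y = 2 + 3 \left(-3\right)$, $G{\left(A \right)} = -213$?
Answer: $412196$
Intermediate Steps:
$Y = -7$ ($Y = 2 - 9 = -7$)
$r{\left(Z \right)} = -3$
$t{\left(v \right)} = -3$
$K{\left(O,x \right)} = 0$ ($K{\left(O,x \right)} = - \frac{\left(-3\right) \left(O - O\right)}{2} = - \frac{\left(-3\right) 0}{2} = \left(- \frac{1}{2}\right) 0 = 0$)
$\left(K{\left(-493,417 \right)} - G{\left(224 \right)}\right) - -411983 = \left(0 - -213\right) - -411983 = \left(0 + 213\right) + 411983 = 213 + 411983 = 412196$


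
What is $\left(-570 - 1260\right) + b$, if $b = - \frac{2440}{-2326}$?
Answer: $- \frac{2127070}{1163} \approx -1829.0$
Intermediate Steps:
$b = \frac{1220}{1163}$ ($b = \left(-2440\right) \left(- \frac{1}{2326}\right) = \frac{1220}{1163} \approx 1.049$)
$\left(-570 - 1260\right) + b = \left(-570 - 1260\right) + \frac{1220}{1163} = -1830 + \frac{1220}{1163} = - \frac{2127070}{1163}$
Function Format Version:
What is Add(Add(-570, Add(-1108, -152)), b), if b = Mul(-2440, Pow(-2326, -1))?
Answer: Rational(-2127070, 1163) ≈ -1829.0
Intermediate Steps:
b = Rational(1220, 1163) (b = Mul(-2440, Rational(-1, 2326)) = Rational(1220, 1163) ≈ 1.0490)
Add(Add(-570, Add(-1108, -152)), b) = Add(Add(-570, Add(-1108, -152)), Rational(1220, 1163)) = Add(Add(-570, -1260), Rational(1220, 1163)) = Add(-1830, Rational(1220, 1163)) = Rational(-2127070, 1163)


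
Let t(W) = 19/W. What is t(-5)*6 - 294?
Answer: -1584/5 ≈ -316.80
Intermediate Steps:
t(-5)*6 - 294 = (19/(-5))*6 - 294 = (19*(-⅕))*6 - 294 = -19/5*6 - 294 = -114/5 - 294 = -1584/5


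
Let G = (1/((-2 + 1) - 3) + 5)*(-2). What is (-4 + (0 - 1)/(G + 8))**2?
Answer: 100/9 ≈ 11.111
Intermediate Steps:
G = -19/2 (G = (1/(-1 - 3) + 5)*(-2) = (1/(-4) + 5)*(-2) = (-1/4 + 5)*(-2) = (19/4)*(-2) = -19/2 ≈ -9.5000)
(-4 + (0 - 1)/(G + 8))**2 = (-4 + (0 - 1)/(-19/2 + 8))**2 = (-4 - 1/(-3/2))**2 = (-4 - 1*(-2/3))**2 = (-4 + 2/3)**2 = (-10/3)**2 = 100/9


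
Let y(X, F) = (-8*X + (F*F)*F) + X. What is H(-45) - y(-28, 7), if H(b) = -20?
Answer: -559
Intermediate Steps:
y(X, F) = F**3 - 7*X (y(X, F) = (-8*X + F**2*F) + X = (-8*X + F**3) + X = (F**3 - 8*X) + X = F**3 - 7*X)
H(-45) - y(-28, 7) = -20 - (7**3 - 7*(-28)) = -20 - (343 + 196) = -20 - 1*539 = -20 - 539 = -559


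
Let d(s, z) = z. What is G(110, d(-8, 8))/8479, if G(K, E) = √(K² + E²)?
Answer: 2*√3041/8479 ≈ 0.013007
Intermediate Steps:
G(K, E) = √(E² + K²)
G(110, d(-8, 8))/8479 = √(8² + 110²)/8479 = √(64 + 12100)*(1/8479) = √12164*(1/8479) = (2*√3041)*(1/8479) = 2*√3041/8479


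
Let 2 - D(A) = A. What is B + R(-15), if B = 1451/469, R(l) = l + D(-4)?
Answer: -2770/469 ≈ -5.9062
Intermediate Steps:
D(A) = 2 - A
R(l) = 6 + l (R(l) = l + (2 - 1*(-4)) = l + (2 + 4) = l + 6 = 6 + l)
B = 1451/469 (B = 1451*(1/469) = 1451/469 ≈ 3.0938)
B + R(-15) = 1451/469 + (6 - 15) = 1451/469 - 9 = -2770/469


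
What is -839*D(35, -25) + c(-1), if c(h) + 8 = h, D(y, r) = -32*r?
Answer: -671209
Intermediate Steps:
c(h) = -8 + h
-839*D(35, -25) + c(-1) = -(-26848)*(-25) + (-8 - 1) = -839*800 - 9 = -671200 - 9 = -671209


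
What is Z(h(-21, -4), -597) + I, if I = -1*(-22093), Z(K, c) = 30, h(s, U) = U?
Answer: 22123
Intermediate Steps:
I = 22093
Z(h(-21, -4), -597) + I = 30 + 22093 = 22123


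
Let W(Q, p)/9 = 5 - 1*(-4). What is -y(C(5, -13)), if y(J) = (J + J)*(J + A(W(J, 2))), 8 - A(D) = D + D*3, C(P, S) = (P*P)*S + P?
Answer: -407040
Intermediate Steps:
W(Q, p) = 81 (W(Q, p) = 9*(5 - 1*(-4)) = 9*(5 + 4) = 9*9 = 81)
C(P, S) = P + S*P² (C(P, S) = P²*S + P = S*P² + P = P + S*P²)
A(D) = 8 - 4*D (A(D) = 8 - (D + D*3) = 8 - (D + 3*D) = 8 - 4*D)
y(J) = 2*J*(-316 + J) (y(J) = (J + J)*(J + (8 - 4*81)) = (2*J)*(J + (8 - 324)) = (2*J)*(J - 316) = (2*J)*(-316 + J) = 2*J*(-316 + J))
-y(C(5, -13)) = -2*5*(1 + 5*(-13))*(-316 + 5*(1 + 5*(-13))) = -2*5*(1 - 65)*(-316 + 5*(1 - 65)) = -2*5*(-64)*(-316 + 5*(-64)) = -2*(-320)*(-316 - 320) = -2*(-320)*(-636) = -1*407040 = -407040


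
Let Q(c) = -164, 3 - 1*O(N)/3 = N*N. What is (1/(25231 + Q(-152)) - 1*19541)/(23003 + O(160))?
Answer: 244917123/674151898 ≈ 0.36330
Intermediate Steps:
O(N) = 9 - 3*N² (O(N) = 9 - 3*N*N = 9 - 3*N²)
(1/(25231 + Q(-152)) - 1*19541)/(23003 + O(160)) = (1/(25231 - 164) - 1*19541)/(23003 + (9 - 3*160²)) = (1/25067 - 19541)/(23003 + (9 - 3*25600)) = (1/25067 - 19541)/(23003 + (9 - 76800)) = -489834246/(25067*(23003 - 76791)) = -489834246/25067/(-53788) = -489834246/25067*(-1/53788) = 244917123/674151898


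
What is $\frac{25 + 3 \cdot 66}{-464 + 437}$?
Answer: $- \frac{223}{27} \approx -8.2593$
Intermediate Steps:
$\frac{25 + 3 \cdot 66}{-464 + 437} = \frac{25 + 198}{-27} = 223 \left(- \frac{1}{27}\right) = - \frac{223}{27}$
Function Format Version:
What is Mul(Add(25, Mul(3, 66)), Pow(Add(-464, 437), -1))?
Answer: Rational(-223, 27) ≈ -8.2593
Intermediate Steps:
Mul(Add(25, Mul(3, 66)), Pow(Add(-464, 437), -1)) = Mul(Add(25, 198), Pow(-27, -1)) = Mul(223, Rational(-1, 27)) = Rational(-223, 27)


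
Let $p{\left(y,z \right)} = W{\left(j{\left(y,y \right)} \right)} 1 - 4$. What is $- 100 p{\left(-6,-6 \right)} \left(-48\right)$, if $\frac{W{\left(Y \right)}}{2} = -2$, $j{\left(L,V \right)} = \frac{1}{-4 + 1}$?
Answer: $-38400$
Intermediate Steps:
$j{\left(L,V \right)} = - \frac{1}{3}$ ($j{\left(L,V \right)} = \frac{1}{-3} = - \frac{1}{3}$)
$W{\left(Y \right)} = -4$ ($W{\left(Y \right)} = 2 \left(-2\right) = -4$)
$p{\left(y,z \right)} = -8$ ($p{\left(y,z \right)} = \left(-4\right) 1 - 4 = -4 - 4 = -8$)
$- 100 p{\left(-6,-6 \right)} \left(-48\right) = \left(-100\right) \left(-8\right) \left(-48\right) = 800 \left(-48\right) = -38400$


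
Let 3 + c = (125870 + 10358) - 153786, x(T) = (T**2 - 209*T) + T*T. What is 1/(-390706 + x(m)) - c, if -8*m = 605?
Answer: 204248250475/11630787 ≈ 17561.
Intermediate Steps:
m = -605/8 (m = -1/8*605 = -605/8 ≈ -75.625)
x(T) = -209*T + 2*T**2 (x(T) = (T**2 - 209*T) + T**2 = -209*T + 2*T**2)
c = -17561 (c = -3 + ((125870 + 10358) - 153786) = -3 + (136228 - 153786) = -3 - 17558 = -17561)
1/(-390706 + x(m)) - c = 1/(-390706 - 605*(-209 + 2*(-605/8))/8) - 1*(-17561) = 1/(-390706 - 605*(-209 - 605/4)/8) + 17561 = 1/(-390706 - 605/8*(-1441/4)) + 17561 = 1/(-390706 + 871805/32) + 17561 = 1/(-11630787/32) + 17561 = -32/11630787 + 17561 = 204248250475/11630787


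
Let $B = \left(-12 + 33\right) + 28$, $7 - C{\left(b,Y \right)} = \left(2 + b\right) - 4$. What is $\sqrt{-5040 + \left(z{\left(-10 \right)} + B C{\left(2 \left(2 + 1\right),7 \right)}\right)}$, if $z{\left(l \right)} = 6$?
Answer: $3 i \sqrt{543} \approx 69.907 i$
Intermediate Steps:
$C{\left(b,Y \right)} = 9 - b$ ($C{\left(b,Y \right)} = 7 - \left(\left(2 + b\right) - 4\right) = 7 - \left(-2 + b\right) = 9 - b$)
$B = 49$ ($B = 21 + 28 = 49$)
$\sqrt{-5040 + \left(z{\left(-10 \right)} + B C{\left(2 \left(2 + 1\right),7 \right)}\right)} = \sqrt{-5040 + \left(6 + 49 \left(9 - 2 \left(2 + 1\right)\right)\right)} = \sqrt{-5040 + \left(6 + 49 \left(9 - 2 \cdot 3\right)\right)} = \sqrt{-5040 + \left(6 + 49 \left(9 - 6\right)\right)} = \sqrt{-5040 + \left(6 + 49 \cdot 3\right)} = \sqrt{-5040 + \left(6 + 147\right)} = \sqrt{-5040 + 153} = \sqrt{-4887} = 3 i \sqrt{543}$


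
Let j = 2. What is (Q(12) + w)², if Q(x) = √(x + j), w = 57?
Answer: (57 + √14)² ≈ 3689.5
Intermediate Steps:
Q(x) = √(2 + x) (Q(x) = √(x + 2) = √(2 + x))
(Q(12) + w)² = (√(2 + 12) + 57)² = (√14 + 57)² = (57 + √14)²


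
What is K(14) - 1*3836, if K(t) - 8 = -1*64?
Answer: -3892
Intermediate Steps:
K(t) = -56 (K(t) = 8 - 1*64 = 8 - 64 = -56)
K(14) - 1*3836 = -56 - 1*3836 = -56 - 3836 = -3892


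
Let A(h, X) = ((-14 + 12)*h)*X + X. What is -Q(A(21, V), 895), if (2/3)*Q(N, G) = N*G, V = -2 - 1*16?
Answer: -990765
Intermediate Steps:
V = -18 (V = -2 - 16 = -18)
A(h, X) = X - 2*X*h (A(h, X) = (-2*h)*X + X = -2*X*h + X = X - 2*X*h)
Q(N, G) = 3*G*N/2 (Q(N, G) = 3*(N*G)/2 = 3*(G*N)/2 = 3*G*N/2)
-Q(A(21, V), 895) = -3*895*(-18*(1 - 2*21))/2 = -3*895*(-18*(1 - 42))/2 = -3*895*(-18*(-41))/2 = -3*895*738/2 = -1*990765 = -990765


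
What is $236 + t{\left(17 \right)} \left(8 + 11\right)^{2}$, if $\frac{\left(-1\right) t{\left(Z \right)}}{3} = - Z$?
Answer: $18647$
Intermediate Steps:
$t{\left(Z \right)} = 3 Z$ ($t{\left(Z \right)} = - 3 \left(- Z\right) = 3 Z$)
$236 + t{\left(17 \right)} \left(8 + 11\right)^{2} = 236 + 3 \cdot 17 \left(8 + 11\right)^{2} = 236 + 51 \cdot 19^{2} = 236 + 51 \cdot 361 = 236 + 18411 = 18647$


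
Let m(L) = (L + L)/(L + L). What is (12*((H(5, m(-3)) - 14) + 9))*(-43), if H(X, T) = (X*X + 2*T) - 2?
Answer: -10320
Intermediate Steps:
m(L) = 1 (m(L) = (2*L)/((2*L)) = (2*L)*(1/(2*L)) = 1)
H(X, T) = -2 + X² + 2*T (H(X, T) = (X² + 2*T) - 2 = -2 + X² + 2*T)
(12*((H(5, m(-3)) - 14) + 9))*(-43) = (12*(((-2 + 5² + 2*1) - 14) + 9))*(-43) = (12*(((-2 + 25 + 2) - 14) + 9))*(-43) = (12*((25 - 14) + 9))*(-43) = (12*(11 + 9))*(-43) = (12*20)*(-43) = 240*(-43) = -10320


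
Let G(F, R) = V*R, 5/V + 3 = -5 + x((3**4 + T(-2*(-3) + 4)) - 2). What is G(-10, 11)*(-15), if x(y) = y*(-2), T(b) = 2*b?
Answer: 825/206 ≈ 4.0049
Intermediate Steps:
x(y) = -2*y
V = -5/206 (V = 5/(-3 + (-5 - 2*((3**4 + 2*(-2*(-3) + 4)) - 2))) = 5/(-3 + (-5 - 2*((81 + 2*(6 + 4)) - 2))) = 5/(-3 + (-5 - 2*((81 + 2*10) - 2))) = 5/(-3 + (-5 - 2*((81 + 20) - 2))) = 5/(-3 + (-5 - 2*(101 - 2))) = 5/(-3 + (-5 - 2*99)) = 5/(-3 + (-5 - 198)) = 5/(-3 - 203) = 5/(-206) = 5*(-1/206) = -5/206 ≈ -0.024272)
G(F, R) = -5*R/206
G(-10, 11)*(-15) = -5/206*11*(-15) = -55/206*(-15) = 825/206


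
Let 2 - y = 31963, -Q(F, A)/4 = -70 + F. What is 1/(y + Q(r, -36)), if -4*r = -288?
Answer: -1/31969 ≈ -3.1280e-5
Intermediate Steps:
r = 72 (r = -1/4*(-288) = 72)
Q(F, A) = 280 - 4*F (Q(F, A) = -4*(-70 + F) = 280 - 4*F)
y = -31961 (y = 2 - 1*31963 = 2 - 31963 = -31961)
1/(y + Q(r, -36)) = 1/(-31961 + (280 - 4*72)) = 1/(-31961 + (280 - 288)) = 1/(-31961 - 8) = 1/(-31969) = -1/31969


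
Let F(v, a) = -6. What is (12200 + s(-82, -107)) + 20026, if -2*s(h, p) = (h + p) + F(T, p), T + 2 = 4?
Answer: 64647/2 ≈ 32324.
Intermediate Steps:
T = 2 (T = -2 + 4 = 2)
s(h, p) = 3 - h/2 - p/2 (s(h, p) = -((h + p) - 6)/2 = -(-6 + h + p)/2 = 3 - h/2 - p/2)
(12200 + s(-82, -107)) + 20026 = (12200 + (3 - ½*(-82) - ½*(-107))) + 20026 = (12200 + (3 + 41 + 107/2)) + 20026 = (12200 + 195/2) + 20026 = 24595/2 + 20026 = 64647/2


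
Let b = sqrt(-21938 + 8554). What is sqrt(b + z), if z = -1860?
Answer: sqrt(-1860 + 2*I*sqrt(3346)) ≈ 1.3406 + 43.149*I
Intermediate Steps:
b = 2*I*sqrt(3346) (b = sqrt(-13384) = 2*I*sqrt(3346) ≈ 115.69*I)
sqrt(b + z) = sqrt(2*I*sqrt(3346) - 1860) = sqrt(-1860 + 2*I*sqrt(3346))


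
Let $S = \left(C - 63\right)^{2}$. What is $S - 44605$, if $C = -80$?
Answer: $-24156$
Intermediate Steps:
$S = 20449$ ($S = \left(-80 - 63\right)^{2} = \left(-143\right)^{2} = 20449$)
$S - 44605 = 20449 - 44605 = -24156$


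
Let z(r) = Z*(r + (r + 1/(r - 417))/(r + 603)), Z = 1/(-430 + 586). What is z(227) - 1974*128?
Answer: -6215998565371/24601200 ≈ -2.5267e+5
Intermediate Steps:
Z = 1/156 ≈ 0.0064103
z(r) = r/156 + (r + 1/(-417 + r))/(156*(603 + r)) (z(r) = (r + (r + 1/(r - 417))/(r + 603))/156 = (r + (r + 1/(-417 + r))/(603 + r))/156 = r/156 + (r + 1/(-417 + r))/(156*(603 + r)))
z(227) - 1974*128 = (1 + 227³ - 251868*227 + 187*227²)/(156*(-251451 + 227² + 186*227)) - 1974*128 = (1 + 11697083 - 57174036 + 187*51529)/(156*(-251451 + 51529 + 42222)) - 1*252672 = (1/156)*(1 + 11697083 - 57174036 + 9635923)/(-157700) - 252672 = (1/156)*(-1/157700)*(-35841029) - 252672 = 35841029/24601200 - 252672 = -6215998565371/24601200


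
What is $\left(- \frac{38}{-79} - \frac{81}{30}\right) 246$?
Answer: $- \frac{215619}{395} \approx -545.87$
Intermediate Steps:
$\left(- \frac{38}{-79} - \frac{81}{30}\right) 246 = \left(\left(-38\right) \left(- \frac{1}{79}\right) - \frac{27}{10}\right) 246 = \left(\frac{38}{79} - \frac{27}{10}\right) 246 = \left(- \frac{1753}{790}\right) 246 = - \frac{215619}{395}$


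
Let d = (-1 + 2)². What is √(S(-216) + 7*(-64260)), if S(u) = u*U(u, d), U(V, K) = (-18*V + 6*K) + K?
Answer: 18*I*√3985 ≈ 1136.3*I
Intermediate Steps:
d = 1 (d = 1² = 1)
U(V, K) = -18*V + 7*K
S(u) = u*(7 - 18*u) (S(u) = u*(-18*u + 7*1) = u*(-18*u + 7) = u*(7 - 18*u))
√(S(-216) + 7*(-64260)) = √(-216*(7 - 18*(-216)) + 7*(-64260)) = √(-216*(7 + 3888) - 449820) = √(-216*3895 - 449820) = √(-841320 - 449820) = √(-1291140) = 18*I*√3985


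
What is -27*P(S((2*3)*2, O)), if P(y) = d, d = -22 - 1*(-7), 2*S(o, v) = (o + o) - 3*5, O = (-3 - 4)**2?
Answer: 405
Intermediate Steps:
O = 49 (O = (-7)**2 = 49)
S(o, v) = -15/2 + o (S(o, v) = ((o + o) - 3*5)/2 = (2*o - 15)/2 = (-15 + 2*o)/2 = -15/2 + o)
d = -15 (d = -22 + 7 = -15)
P(y) = -15
-27*P(S((2*3)*2, O)) = -27*(-15) = 405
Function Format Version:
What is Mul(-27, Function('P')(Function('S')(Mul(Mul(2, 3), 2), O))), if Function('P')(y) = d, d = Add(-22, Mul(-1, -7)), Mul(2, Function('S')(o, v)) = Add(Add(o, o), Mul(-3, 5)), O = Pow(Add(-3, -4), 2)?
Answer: 405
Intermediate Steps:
O = 49 (O = Pow(-7, 2) = 49)
Function('S')(o, v) = Add(Rational(-15, 2), o) (Function('S')(o, v) = Mul(Rational(1, 2), Add(Add(o, o), Mul(-3, 5))) = Mul(Rational(1, 2), Add(Mul(2, o), -15)) = Mul(Rational(1, 2), Add(-15, Mul(2, o))) = Add(Rational(-15, 2), o))
d = -15 (d = Add(-22, 7) = -15)
Function('P')(y) = -15
Mul(-27, Function('P')(Function('S')(Mul(Mul(2, 3), 2), O))) = Mul(-27, -15) = 405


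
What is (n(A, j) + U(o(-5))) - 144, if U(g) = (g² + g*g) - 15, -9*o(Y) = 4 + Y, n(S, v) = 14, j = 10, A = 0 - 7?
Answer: -11743/81 ≈ -144.98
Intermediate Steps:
A = -7
o(Y) = -4/9 - Y/9 (o(Y) = -(4 + Y)/9 = -4/9 - Y/9)
U(g) = -15 + 2*g² (U(g) = (g² + g²) - 15 = 2*g² - 15 = -15 + 2*g²)
(n(A, j) + U(o(-5))) - 144 = (14 + (-15 + 2*(-4/9 - ⅑*(-5))²)) - 144 = (14 + (-15 + 2*(-4/9 + 5/9)²)) - 144 = (14 + (-15 + 2*(⅑)²)) - 144 = (14 + (-15 + 2*(1/81))) - 144 = (14 + (-15 + 2/81)) - 144 = (14 - 1213/81) - 144 = -79/81 - 144 = -11743/81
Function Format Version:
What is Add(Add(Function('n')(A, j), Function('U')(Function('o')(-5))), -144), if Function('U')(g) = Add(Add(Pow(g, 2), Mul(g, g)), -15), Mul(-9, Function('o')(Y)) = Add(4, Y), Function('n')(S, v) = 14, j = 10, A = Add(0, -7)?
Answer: Rational(-11743, 81) ≈ -144.98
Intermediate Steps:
A = -7
Function('o')(Y) = Add(Rational(-4, 9), Mul(Rational(-1, 9), Y)) (Function('o')(Y) = Mul(Rational(-1, 9), Add(4, Y)) = Add(Rational(-4, 9), Mul(Rational(-1, 9), Y)))
Function('U')(g) = Add(-15, Mul(2, Pow(g, 2))) (Function('U')(g) = Add(Add(Pow(g, 2), Pow(g, 2)), -15) = Add(Mul(2, Pow(g, 2)), -15) = Add(-15, Mul(2, Pow(g, 2))))
Add(Add(Function('n')(A, j), Function('U')(Function('o')(-5))), -144) = Add(Add(14, Add(-15, Mul(2, Pow(Add(Rational(-4, 9), Mul(Rational(-1, 9), -5)), 2)))), -144) = Add(Add(14, Add(-15, Mul(2, Pow(Add(Rational(-4, 9), Rational(5, 9)), 2)))), -144) = Add(Add(14, Add(-15, Mul(2, Pow(Rational(1, 9), 2)))), -144) = Add(Add(14, Add(-15, Mul(2, Rational(1, 81)))), -144) = Add(Add(14, Add(-15, Rational(2, 81))), -144) = Add(Add(14, Rational(-1213, 81)), -144) = Add(Rational(-79, 81), -144) = Rational(-11743, 81)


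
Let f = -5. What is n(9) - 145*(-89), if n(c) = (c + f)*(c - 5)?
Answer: 12921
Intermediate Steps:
n(c) = (-5 + c)² (n(c) = (c - 5)*(c - 5) = (-5 + c)*(-5 + c) = (-5 + c)²)
n(9) - 145*(-89) = (25 + 9² - 10*9) - 145*(-89) = (25 + 81 - 90) + 12905 = 16 + 12905 = 12921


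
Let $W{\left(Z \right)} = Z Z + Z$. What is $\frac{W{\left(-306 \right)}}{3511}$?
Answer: $\frac{93330}{3511} \approx 26.582$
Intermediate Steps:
$W{\left(Z \right)} = Z + Z^{2}$ ($W{\left(Z \right)} = Z^{2} + Z = Z + Z^{2}$)
$\frac{W{\left(-306 \right)}}{3511} = \frac{\left(-306\right) \left(1 - 306\right)}{3511} = \left(-306\right) \left(-305\right) \frac{1}{3511} = 93330 \cdot \frac{1}{3511} = \frac{93330}{3511}$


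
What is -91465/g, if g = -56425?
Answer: 18293/11285 ≈ 1.6210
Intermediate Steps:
-91465/g = -91465/(-56425) = -91465*(-1/56425) = 18293/11285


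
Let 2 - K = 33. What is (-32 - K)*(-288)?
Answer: 288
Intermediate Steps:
K = -31 (K = 2 - 1*33 = 2 - 33 = -31)
(-32 - K)*(-288) = (-32 - 1*(-31))*(-288) = (-32 + 31)*(-288) = -1*(-288) = 288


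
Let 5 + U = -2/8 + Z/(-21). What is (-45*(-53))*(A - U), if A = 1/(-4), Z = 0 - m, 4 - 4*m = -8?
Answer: 81090/7 ≈ 11584.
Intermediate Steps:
m = 3 (m = 1 - 1/4*(-8) = 1 + 2 = 3)
Z = -3 (Z = 0 - 1*3 = 0 - 3 = -3)
A = -1/4 ≈ -0.25000
U = -143/28 (U = -5 + (-2/8 - 3/(-21)) = -5 + (-2*1/8 - 3*(-1/21)) = -5 + (-1/4 + 1/7) = -5 - 3/28 = -143/28 ≈ -5.1071)
(-45*(-53))*(A - U) = (-45*(-53))*(-1/4 - 1*(-143/28)) = 2385*(-1/4 + 143/28) = 2385*(34/7) = 81090/7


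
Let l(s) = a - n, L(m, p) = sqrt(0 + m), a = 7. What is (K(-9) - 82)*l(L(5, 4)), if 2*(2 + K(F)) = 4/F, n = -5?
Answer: -3032/3 ≈ -1010.7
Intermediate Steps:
L(m, p) = sqrt(m)
K(F) = -2 + 2/F (K(F) = -2 + (4/F)/2 = -2 + 2/F)
l(s) = 12 (l(s) = 7 - 1*(-5) = 7 + 5 = 12)
(K(-9) - 82)*l(L(5, 4)) = ((-2 + 2/(-9)) - 82)*12 = ((-2 + 2*(-1/9)) - 82)*12 = ((-2 - 2/9) - 82)*12 = (-20/9 - 82)*12 = -758/9*12 = -3032/3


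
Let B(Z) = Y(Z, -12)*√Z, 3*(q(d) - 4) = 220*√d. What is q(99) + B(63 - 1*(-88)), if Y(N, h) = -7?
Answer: 4 - 7*√151 + 220*√11 ≈ 647.64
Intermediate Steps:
q(d) = 4 + 220*√d/3 (q(d) = 4 + (220*√d)/3 = 4 + 220*√d/3)
B(Z) = -7*√Z
q(99) + B(63 - 1*(-88)) = (4 + 220*√99/3) - 7*√(63 - 1*(-88)) = (4 + 220*(3*√11)/3) - 7*√(63 + 88) = (4 + 220*√11) - 7*√151 = 4 - 7*√151 + 220*√11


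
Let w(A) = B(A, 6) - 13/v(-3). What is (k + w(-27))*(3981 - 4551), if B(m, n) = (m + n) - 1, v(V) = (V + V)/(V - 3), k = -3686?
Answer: 2120970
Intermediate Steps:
v(V) = 2*V/(-3 + V) (v(V) = (2*V)/(-3 + V) = 2*V/(-3 + V))
B(m, n) = -1 + m + n
w(A) = -8 + A (w(A) = (-1 + A + 6) - 13/1 = (5 + A) - 13/1 = (5 + A) - 13*1 = (5 + A) - 13 = -8 + A)
(k + w(-27))*(3981 - 4551) = (-3686 + (-8 - 27))*(3981 - 4551) = (-3686 - 35)*(-570) = -3721*(-570) = 2120970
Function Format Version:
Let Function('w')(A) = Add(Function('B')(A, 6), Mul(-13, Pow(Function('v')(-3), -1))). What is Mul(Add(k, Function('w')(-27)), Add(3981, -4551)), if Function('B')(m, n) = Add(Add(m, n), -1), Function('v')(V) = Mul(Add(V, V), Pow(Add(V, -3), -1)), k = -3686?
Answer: 2120970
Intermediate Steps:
Function('v')(V) = Mul(2, V, Pow(Add(-3, V), -1)) (Function('v')(V) = Mul(Mul(2, V), Pow(Add(-3, V), -1)) = Mul(2, V, Pow(Add(-3, V), -1)))
Function('B')(m, n) = Add(-1, m, n)
Function('w')(A) = Add(-8, A) (Function('w')(A) = Add(Add(-1, A, 6), Mul(-13, Pow(Mul(2, -3, Pow(Add(-3, -3), -1)), -1))) = Add(Add(5, A), Mul(-13, Pow(Mul(2, -3, Pow(-6, -1)), -1))) = Add(Add(5, A), Mul(-13, Pow(Mul(2, -3, Rational(-1, 6)), -1))) = Add(Add(5, A), Mul(-13, Pow(1, -1))) = Add(Add(5, A), Mul(-13, 1)) = Add(Add(5, A), -13) = Add(-8, A))
Mul(Add(k, Function('w')(-27)), Add(3981, -4551)) = Mul(Add(-3686, Add(-8, -27)), Add(3981, -4551)) = Mul(Add(-3686, -35), -570) = Mul(-3721, -570) = 2120970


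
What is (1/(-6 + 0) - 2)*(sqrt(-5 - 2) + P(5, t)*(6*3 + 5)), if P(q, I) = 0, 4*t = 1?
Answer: -13*I*sqrt(7)/6 ≈ -5.7325*I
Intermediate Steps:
t = 1/4 (t = (1/4)*1 = 1/4 ≈ 0.25000)
(1/(-6 + 0) - 2)*(sqrt(-5 - 2) + P(5, t)*(6*3 + 5)) = (1/(-6 + 0) - 2)*(sqrt(-5 - 2) + 0*(6*3 + 5)) = (1/(-6) - 2)*(sqrt(-7) + 0*(18 + 5)) = (-1/6 - 2)*(I*sqrt(7) + 0*23) = -13*(I*sqrt(7) + 0)/6 = -13*I*sqrt(7)/6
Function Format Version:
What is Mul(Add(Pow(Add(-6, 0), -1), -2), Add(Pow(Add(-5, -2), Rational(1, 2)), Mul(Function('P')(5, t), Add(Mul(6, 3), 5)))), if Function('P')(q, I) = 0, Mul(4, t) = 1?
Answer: Mul(Rational(-13, 6), I, Pow(7, Rational(1, 2))) ≈ Mul(-5.7325, I)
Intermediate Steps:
t = Rational(1, 4) (t = Mul(Rational(1, 4), 1) = Rational(1, 4) ≈ 0.25000)
Mul(Add(Pow(Add(-6, 0), -1), -2), Add(Pow(Add(-5, -2), Rational(1, 2)), Mul(Function('P')(5, t), Add(Mul(6, 3), 5)))) = Mul(Add(Pow(Add(-6, 0), -1), -2), Add(Pow(Add(-5, -2), Rational(1, 2)), Mul(0, Add(Mul(6, 3), 5)))) = Mul(Add(Pow(-6, -1), -2), Add(Pow(-7, Rational(1, 2)), Mul(0, Add(18, 5)))) = Mul(Add(Rational(-1, 6), -2), Add(Mul(I, Pow(7, Rational(1, 2))), Mul(0, 23))) = Mul(Rational(-13, 6), Add(Mul(I, Pow(7, Rational(1, 2))), 0)) = Mul(Rational(-13, 6), Mul(I, Pow(7, Rational(1, 2)))) = Mul(Rational(-13, 6), I, Pow(7, Rational(1, 2)))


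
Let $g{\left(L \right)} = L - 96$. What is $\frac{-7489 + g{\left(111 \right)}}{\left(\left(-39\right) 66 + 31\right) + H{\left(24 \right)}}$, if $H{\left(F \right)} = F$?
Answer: $\frac{7474}{2519} \approx 2.967$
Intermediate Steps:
$g{\left(L \right)} = -96 + L$ ($g{\left(L \right)} = L - 96 = -96 + L$)
$\frac{-7489 + g{\left(111 \right)}}{\left(\left(-39\right) 66 + 31\right) + H{\left(24 \right)}} = \frac{-7489 + \left(-96 + 111\right)}{\left(\left(-39\right) 66 + 31\right) + 24} = \frac{-7489 + 15}{\left(-2574 + 31\right) + 24} = - \frac{7474}{-2543 + 24} = - \frac{7474}{-2519} = \left(-7474\right) \left(- \frac{1}{2519}\right) = \frac{7474}{2519}$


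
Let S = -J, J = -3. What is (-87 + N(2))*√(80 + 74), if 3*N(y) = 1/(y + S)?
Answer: -1304*√154/15 ≈ -1078.8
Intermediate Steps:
S = 3 (S = -1*(-3) = 3)
N(y) = 1/(3*(3 + y)) (N(y) = 1/(3*(y + 3)) = 1/(3*(3 + y)))
(-87 + N(2))*√(80 + 74) = (-87 + 1/(3*(3 + 2)))*√(80 + 74) = (-87 + (⅓)/5)*√154 = (-87 + (⅓)*(⅕))*√154 = (-87 + 1/15)*√154 = -1304*√154/15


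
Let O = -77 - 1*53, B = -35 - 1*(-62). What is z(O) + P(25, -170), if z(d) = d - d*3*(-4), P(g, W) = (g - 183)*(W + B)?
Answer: 20904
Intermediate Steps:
B = 27 (B = -35 + 62 = 27)
P(g, W) = (-183 + g)*(27 + W) (P(g, W) = (g - 183)*(W + 27) = (-183 + g)*(27 + W))
O = -130 (O = -77 - 53 = -130)
z(d) = 13*d (z(d) = d - 3*d*(-4) = d - (-12)*d = d + 12*d = 13*d)
z(O) + P(25, -170) = 13*(-130) + (-4941 - 183*(-170) + 27*25 - 170*25) = -1690 + (-4941 + 31110 + 675 - 4250) = -1690 + 22594 = 20904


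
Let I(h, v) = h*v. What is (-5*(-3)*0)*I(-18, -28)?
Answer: 0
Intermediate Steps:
(-5*(-3)*0)*I(-18, -28) = (-5*(-3)*0)*(-18*(-28)) = (15*0)*504 = 0*504 = 0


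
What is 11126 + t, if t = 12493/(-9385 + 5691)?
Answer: 41086951/3694 ≈ 11123.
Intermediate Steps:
t = -12493/3694 (t = 12493/(-3694) = 12493*(-1/3694) = -12493/3694 ≈ -3.3820)
11126 + t = 11126 - 12493/3694 = 41086951/3694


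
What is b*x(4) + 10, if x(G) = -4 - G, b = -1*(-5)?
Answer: -30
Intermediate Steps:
b = 5
b*x(4) + 10 = 5*(-4 - 1*4) + 10 = 5*(-4 - 4) + 10 = 5*(-8) + 10 = -40 + 10 = -30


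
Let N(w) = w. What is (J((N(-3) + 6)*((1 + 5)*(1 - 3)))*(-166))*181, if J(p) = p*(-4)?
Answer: -4326624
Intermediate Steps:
J(p) = -4*p
(J((N(-3) + 6)*((1 + 5)*(1 - 3)))*(-166))*181 = (-4*(-3 + 6)*(1 + 5)*(1 - 3)*(-166))*181 = (-12*6*(-2)*(-166))*181 = (-12*(-12)*(-166))*181 = (-4*(-36)*(-166))*181 = (144*(-166))*181 = -23904*181 = -4326624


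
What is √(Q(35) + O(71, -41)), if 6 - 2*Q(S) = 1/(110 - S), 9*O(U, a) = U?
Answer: √9794/30 ≈ 3.2988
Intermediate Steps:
O(U, a) = U/9
Q(S) = 3 - 1/(2*(110 - S))
√(Q(35) + O(71, -41)) = √((-659 + 6*35)/(2*(-110 + 35)) + (⅑)*71) = √((½)*(-659 + 210)/(-75) + 71/9) = √((½)*(-1/75)*(-449) + 71/9) = √(449/150 + 71/9) = √(4897/450) = √9794/30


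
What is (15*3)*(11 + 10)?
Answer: 945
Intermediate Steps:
(15*3)*(11 + 10) = 45*21 = 945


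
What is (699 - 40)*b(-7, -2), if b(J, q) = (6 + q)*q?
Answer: -5272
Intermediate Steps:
b(J, q) = q*(6 + q)
(699 - 40)*b(-7, -2) = (699 - 40)*(-2*(6 - 2)) = 659*(-2*4) = 659*(-8) = -5272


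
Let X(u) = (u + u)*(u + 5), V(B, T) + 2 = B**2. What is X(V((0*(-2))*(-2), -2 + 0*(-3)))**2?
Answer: 144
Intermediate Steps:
V(B, T) = -2 + B**2
X(u) = 2*u*(5 + u) (X(u) = (2*u)*(5 + u) = 2*u*(5 + u))
X(V((0*(-2))*(-2), -2 + 0*(-3)))**2 = (2*(-2 + ((0*(-2))*(-2))**2)*(5 + (-2 + ((0*(-2))*(-2))**2)))**2 = (2*(-2 + (0*(-2))**2)*(5 + (-2 + (0*(-2))**2)))**2 = (2*(-2 + 0**2)*(5 + (-2 + 0**2)))**2 = (2*(-2 + 0)*(5 + (-2 + 0)))**2 = (2*(-2)*(5 - 2))**2 = (2*(-2)*3)**2 = (-12)**2 = 144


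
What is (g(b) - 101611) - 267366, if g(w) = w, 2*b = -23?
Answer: -737977/2 ≈ -3.6899e+5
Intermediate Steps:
b = -23/2 (b = (½)*(-23) = -23/2 ≈ -11.500)
(g(b) - 101611) - 267366 = (-23/2 - 101611) - 267366 = -203245/2 - 267366 = -737977/2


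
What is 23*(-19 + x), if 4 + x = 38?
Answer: 345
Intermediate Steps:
x = 34 (x = -4 + 38 = 34)
23*(-19 + x) = 23*(-19 + 34) = 23*15 = 345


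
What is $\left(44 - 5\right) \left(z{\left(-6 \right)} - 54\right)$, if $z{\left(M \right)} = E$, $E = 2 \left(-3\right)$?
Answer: $-2340$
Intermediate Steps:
$E = -6$
$z{\left(M \right)} = -6$
$\left(44 - 5\right) \left(z{\left(-6 \right)} - 54\right) = \left(44 - 5\right) \left(-6 - 54\right) = \left(44 - 5\right) \left(-60\right) = 39 \left(-60\right) = -2340$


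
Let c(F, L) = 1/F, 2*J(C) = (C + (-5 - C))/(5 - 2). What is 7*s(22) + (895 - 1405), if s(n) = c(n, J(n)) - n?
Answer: -14601/22 ≈ -663.68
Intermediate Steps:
J(C) = -5/6 (J(C) = ((C + (-5 - C))/(5 - 2))/2 = (-5/3)/2 = (-5*1/3)/2 = (1/2)*(-5/3) = -5/6)
s(n) = 1/n - n
7*s(22) + (895 - 1405) = 7*(1/22 - 1*22) + (895 - 1405) = 7*(1/22 - 22) - 510 = 7*(-483/22) - 510 = -3381/22 - 510 = -14601/22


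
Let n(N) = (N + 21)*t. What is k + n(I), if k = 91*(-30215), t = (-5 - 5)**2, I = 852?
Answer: -2662265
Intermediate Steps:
t = 100 (t = (-10)**2 = 100)
n(N) = 2100 + 100*N (n(N) = (N + 21)*100 = (21 + N)*100 = 2100 + 100*N)
k = -2749565
k + n(I) = -2749565 + (2100 + 100*852) = -2749565 + (2100 + 85200) = -2749565 + 87300 = -2662265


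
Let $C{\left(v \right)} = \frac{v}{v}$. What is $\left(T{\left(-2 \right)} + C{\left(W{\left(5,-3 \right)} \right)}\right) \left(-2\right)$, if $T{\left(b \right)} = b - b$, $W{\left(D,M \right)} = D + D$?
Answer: $-2$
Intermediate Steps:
$W{\left(D,M \right)} = 2 D$
$C{\left(v \right)} = 1$
$T{\left(b \right)} = 0$
$\left(T{\left(-2 \right)} + C{\left(W{\left(5,-3 \right)} \right)}\right) \left(-2\right) = \left(0 + 1\right) \left(-2\right) = 1 \left(-2\right) = -2$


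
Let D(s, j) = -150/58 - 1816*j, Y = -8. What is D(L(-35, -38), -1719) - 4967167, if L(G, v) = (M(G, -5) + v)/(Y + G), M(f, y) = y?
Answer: -53518502/29 ≈ -1.8455e+6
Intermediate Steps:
L(G, v) = (-5 + v)/(-8 + G)
D(s, j) = -75/29 - 1816*j (D(s, j) = -150*1/58 - 908*2*j = -75/29 - 908*2*j = -75/29 - 1816*j)
D(L(-35, -38), -1719) - 4967167 = (-75/29 - 1816*(-1719)) - 4967167 = (-75/29 + 3121704) - 4967167 = 90529341/29 - 4967167 = -53518502/29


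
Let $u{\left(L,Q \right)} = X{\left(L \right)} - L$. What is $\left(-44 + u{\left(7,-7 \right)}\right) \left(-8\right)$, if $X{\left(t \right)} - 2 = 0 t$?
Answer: $392$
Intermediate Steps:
$X{\left(t \right)} = 2$ ($X{\left(t \right)} = 2 + 0 t = 2 + 0 = 2$)
$u{\left(L,Q \right)} = 2 - L$
$\left(-44 + u{\left(7,-7 \right)}\right) \left(-8\right) = \left(-44 + \left(2 - 7\right)\right) \left(-8\right) = \left(-44 - 5\right) \left(-8\right) = \left(-49\right) \left(-8\right) = 392$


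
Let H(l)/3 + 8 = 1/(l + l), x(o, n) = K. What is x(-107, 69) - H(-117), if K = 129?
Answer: 11935/78 ≈ 153.01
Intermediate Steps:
x(o, n) = 129
H(l) = -24 + 3/(2*l) (H(l) = -24 + 3/(l + l) = -24 + 3/((2*l)) = -24 + 3*(1/(2*l)) = -24 + 3/(2*l))
x(-107, 69) - H(-117) = 129 - (-24 + (3/2)/(-117)) = 129 - (-24 + (3/2)*(-1/117)) = 129 - (-24 - 1/78) = 129 - 1*(-1873/78) = 129 + 1873/78 = 11935/78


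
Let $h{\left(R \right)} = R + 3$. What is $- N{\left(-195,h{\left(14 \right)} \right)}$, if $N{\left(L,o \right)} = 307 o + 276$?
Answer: $-5495$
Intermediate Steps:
$h{\left(R \right)} = 3 + R$
$N{\left(L,o \right)} = 276 + 307 o$
$- N{\left(-195,h{\left(14 \right)} \right)} = - (276 + 307 \left(3 + 14\right)) = - (276 + 307 \cdot 17) = - (276 + 5219) = \left(-1\right) 5495 = -5495$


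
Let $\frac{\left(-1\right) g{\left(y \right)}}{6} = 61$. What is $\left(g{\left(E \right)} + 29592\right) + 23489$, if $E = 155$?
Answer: $52715$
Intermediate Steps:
$g{\left(y \right)} = -366$ ($g{\left(y \right)} = \left(-6\right) 61 = -366$)
$\left(g{\left(E \right)} + 29592\right) + 23489 = \left(-366 + 29592\right) + 23489 = 29226 + 23489 = 52715$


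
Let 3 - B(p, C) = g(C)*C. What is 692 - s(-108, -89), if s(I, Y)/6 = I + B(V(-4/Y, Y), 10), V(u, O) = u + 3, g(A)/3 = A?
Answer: 3122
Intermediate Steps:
g(A) = 3*A
V(u, O) = 3 + u
B(p, C) = 3 - 3*C**2 (B(p, C) = 3 - 3*C*C = 3 - 3*C**2)
s(I, Y) = -1782 + 6*I (s(I, Y) = 6*(I + (3 - 3*10**2)) = 6*(I + (3 - 3*100)) = 6*(I + (3 - 300)) = 6*(I - 297) = 6*(-297 + I) = -1782 + 6*I)
692 - s(-108, -89) = 692 - (-1782 + 6*(-108)) = 692 - (-1782 - 648) = 692 - 1*(-2430) = 692 + 2430 = 3122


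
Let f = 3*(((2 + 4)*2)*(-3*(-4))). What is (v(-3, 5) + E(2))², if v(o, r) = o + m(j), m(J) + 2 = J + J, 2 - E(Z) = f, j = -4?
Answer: 196249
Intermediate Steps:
f = 432 (f = 3*((6*2)*12) = 3*(12*12) = 3*144 = 432)
E(Z) = -430 (E(Z) = 2 - 1*432 = 2 - 432 = -430)
m(J) = -2 + 2*J (m(J) = -2 + (J + J) = -2 + 2*J)
v(o, r) = -10 + o (v(o, r) = o + (-2 + 2*(-4)) = o + (-2 - 8) = o - 10 = -10 + o)
(v(-3, 5) + E(2))² = ((-10 - 3) - 430)² = (-13 - 430)² = (-443)² = 196249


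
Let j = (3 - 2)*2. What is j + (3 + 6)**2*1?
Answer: 83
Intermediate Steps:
j = 2 (j = 1*2 = 2)
j + (3 + 6)**2*1 = 2 + (3 + 6)**2*1 = 2 + 9**2*1 = 2 + 81*1 = 2 + 81 = 83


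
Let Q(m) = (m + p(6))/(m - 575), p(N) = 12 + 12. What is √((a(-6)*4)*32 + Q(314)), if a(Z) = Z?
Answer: I*√5822794/87 ≈ 27.736*I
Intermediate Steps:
p(N) = 24
Q(m) = (24 + m)/(-575 + m) (Q(m) = (m + 24)/(m - 575) = (24 + m)/(-575 + m))
√((a(-6)*4)*32 + Q(314)) = √(-6*4*32 + (24 + 314)/(-575 + 314)) = √(-24*32 + 338/(-261)) = √(-768 - 1/261*338) = √(-768 - 338/261) = √(-200786/261) = I*√5822794/87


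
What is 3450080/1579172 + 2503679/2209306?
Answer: 6714630057/2023708918 ≈ 3.3180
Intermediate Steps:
3450080/1579172 + 2503679/2209306 = 3450080*(1/1579172) + 2503679*(1/2209306) = 862520/394793 + 5809/5126 = 6714630057/2023708918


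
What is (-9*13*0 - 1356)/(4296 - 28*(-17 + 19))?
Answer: -339/1060 ≈ -0.31981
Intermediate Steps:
(-9*13*0 - 1356)/(4296 - 28*(-17 + 19)) = (-117*0 - 1356)/(4296 - 28*2) = (0 - 1356)/(4296 - 56) = -1356/4240 = -1356*1/4240 = -339/1060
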